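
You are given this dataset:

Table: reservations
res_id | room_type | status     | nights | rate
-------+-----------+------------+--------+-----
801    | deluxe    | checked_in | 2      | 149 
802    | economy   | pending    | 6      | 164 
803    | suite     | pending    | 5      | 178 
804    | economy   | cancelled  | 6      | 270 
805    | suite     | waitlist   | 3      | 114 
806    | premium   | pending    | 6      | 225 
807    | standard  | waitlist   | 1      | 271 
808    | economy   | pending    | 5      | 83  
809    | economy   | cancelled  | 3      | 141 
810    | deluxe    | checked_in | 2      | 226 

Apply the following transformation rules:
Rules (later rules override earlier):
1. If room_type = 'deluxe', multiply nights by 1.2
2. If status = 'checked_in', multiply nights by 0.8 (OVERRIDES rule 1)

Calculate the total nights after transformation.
38.2

Step 1: Rule 2 takes priority for records with status = 'checked_in'
  - 2 records: 4 × 0.8 = 3.2
Step 2: Rule 1 applies to remaining records with room_type = 'deluxe'
  - 0 records: 0 × 1.2 = 0.0
Step 3: Other records unchanged: 35
Step 4: Final sum = 3.2 + 0.0 + 35 = 38.2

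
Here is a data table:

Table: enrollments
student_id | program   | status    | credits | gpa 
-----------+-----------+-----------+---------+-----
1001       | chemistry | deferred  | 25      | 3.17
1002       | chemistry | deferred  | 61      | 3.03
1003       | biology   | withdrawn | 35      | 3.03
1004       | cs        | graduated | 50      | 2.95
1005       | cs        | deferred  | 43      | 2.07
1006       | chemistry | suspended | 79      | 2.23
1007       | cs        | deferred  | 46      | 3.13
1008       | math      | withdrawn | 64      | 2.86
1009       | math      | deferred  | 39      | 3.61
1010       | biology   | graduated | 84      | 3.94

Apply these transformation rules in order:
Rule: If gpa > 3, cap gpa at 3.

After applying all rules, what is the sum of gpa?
28.11

Step 1: 6 records have gpa > 3
Step 2: These records originally summed to 19.91
Step 3: After capping: 6 × 3 = 18
Step 4: Unaffected records sum: 10.11
Step 5: Final sum = 18 + 10.11 = 28.11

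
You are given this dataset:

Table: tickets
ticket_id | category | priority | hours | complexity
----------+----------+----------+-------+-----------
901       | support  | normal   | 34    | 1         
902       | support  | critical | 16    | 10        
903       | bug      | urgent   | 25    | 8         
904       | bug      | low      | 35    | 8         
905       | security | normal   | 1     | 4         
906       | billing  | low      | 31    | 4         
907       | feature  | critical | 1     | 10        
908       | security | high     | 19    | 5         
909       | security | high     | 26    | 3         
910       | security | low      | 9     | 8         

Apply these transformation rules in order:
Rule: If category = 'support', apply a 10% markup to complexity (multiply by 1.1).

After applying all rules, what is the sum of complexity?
62.1

Step 1: Records with category = 'support' have total complexity = 11
Step 2: Apply multiplier: 11 × 1.1 = 12.1
Step 3: Other records total: 50
Step 4: Final sum = 12.1 + 50 = 62.1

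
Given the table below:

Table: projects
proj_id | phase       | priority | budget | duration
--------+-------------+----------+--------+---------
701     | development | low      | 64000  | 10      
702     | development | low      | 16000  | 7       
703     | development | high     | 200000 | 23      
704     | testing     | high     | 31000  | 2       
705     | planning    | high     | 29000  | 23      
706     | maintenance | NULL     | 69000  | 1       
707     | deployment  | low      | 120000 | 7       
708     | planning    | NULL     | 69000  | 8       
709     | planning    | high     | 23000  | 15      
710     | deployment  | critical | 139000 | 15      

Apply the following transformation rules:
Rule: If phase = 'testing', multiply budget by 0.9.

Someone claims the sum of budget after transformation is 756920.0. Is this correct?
No, the correct result is 756900.0.

Step 1: Calculate the correct sum after transformation
Step 2: Apply multiplier 0.9 to records where phase = 'testing'
Step 3: Correct result = 756900.0
Step 4: Claimed result = 756920.0
Step 5: 756900.0 ≠ 756920.0
Conclusion: The claimed result is incorrect. The correct answer is 756900.0.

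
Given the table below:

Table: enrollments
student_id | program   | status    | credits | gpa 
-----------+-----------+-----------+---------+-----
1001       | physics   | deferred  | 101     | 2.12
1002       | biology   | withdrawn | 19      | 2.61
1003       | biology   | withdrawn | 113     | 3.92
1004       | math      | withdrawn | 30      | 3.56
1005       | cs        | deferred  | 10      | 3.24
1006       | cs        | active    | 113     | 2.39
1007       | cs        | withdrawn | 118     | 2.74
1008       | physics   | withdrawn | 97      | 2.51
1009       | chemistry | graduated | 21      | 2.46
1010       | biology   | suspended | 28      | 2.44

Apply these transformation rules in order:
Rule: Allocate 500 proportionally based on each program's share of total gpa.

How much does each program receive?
biology: 160.24, chemistry: 43.94, cs: 149.52, math: 63.59, physics: 82.71

Step 1: Calculate total gpa = 27.99
Step 2: Calculate each program's proportion:
  biology: 8.97/27.99 = 32.05% → 160.24
  chemistry: 2.46/27.99 = 8.79% → 43.94
  cs: 8.37/27.99 = 29.90% → 149.52
  math: 3.56/27.99 = 12.72% → 63.59
  physics: 4.63/27.99 = 16.54% → 82.71
Step 3: Verify: sum of allocations ≈ 500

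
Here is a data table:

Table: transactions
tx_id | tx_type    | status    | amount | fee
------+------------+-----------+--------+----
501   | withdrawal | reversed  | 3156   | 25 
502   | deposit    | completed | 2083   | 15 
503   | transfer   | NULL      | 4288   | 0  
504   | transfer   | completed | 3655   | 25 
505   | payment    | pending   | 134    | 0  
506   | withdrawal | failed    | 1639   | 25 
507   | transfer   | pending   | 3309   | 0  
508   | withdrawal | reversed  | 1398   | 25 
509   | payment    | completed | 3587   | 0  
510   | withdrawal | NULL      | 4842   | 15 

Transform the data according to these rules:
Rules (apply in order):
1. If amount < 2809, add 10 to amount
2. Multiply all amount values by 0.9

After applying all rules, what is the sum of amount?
25317.9

Step 1: Apply Rule 1 - Add 10 to records with amount < 2809
  - 4 records affected: 5254 + (4 × 10) = 5294
  - Unaffected records: 22837
  - Sum after Rule 1: 28131
Step 2: Apply Rule 2 - Multiply all by 0.9
  - 28131 × 0.9 = 25317.9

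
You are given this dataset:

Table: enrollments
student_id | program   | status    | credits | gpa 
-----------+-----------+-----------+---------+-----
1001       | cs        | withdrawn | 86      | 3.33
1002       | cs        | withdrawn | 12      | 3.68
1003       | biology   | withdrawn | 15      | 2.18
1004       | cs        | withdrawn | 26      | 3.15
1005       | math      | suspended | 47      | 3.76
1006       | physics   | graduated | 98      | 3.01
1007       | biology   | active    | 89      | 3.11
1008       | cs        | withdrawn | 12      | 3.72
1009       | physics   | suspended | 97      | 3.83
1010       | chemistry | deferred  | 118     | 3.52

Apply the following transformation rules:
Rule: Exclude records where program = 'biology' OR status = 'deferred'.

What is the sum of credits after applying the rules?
378

Step 1: Find records where program = 'biology' OR status = 'deferred'
Step 2: 3 records match, summing to 222
Step 3: Original sum: 600
Step 4: Remaining sum = 600 - 222 = 378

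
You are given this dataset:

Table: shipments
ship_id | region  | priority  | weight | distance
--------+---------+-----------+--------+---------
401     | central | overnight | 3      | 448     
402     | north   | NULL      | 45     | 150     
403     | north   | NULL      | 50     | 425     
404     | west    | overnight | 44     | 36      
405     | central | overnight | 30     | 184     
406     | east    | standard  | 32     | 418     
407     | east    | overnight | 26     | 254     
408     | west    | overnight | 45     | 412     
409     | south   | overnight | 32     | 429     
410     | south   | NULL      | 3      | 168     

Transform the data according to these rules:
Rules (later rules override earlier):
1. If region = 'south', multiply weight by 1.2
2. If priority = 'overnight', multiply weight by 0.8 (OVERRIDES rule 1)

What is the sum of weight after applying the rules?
274.6

Step 1: Rule 2 takes priority for records with priority = 'overnight'
  - 6 records: 180 × 0.8 = 144.0
Step 2: Rule 1 applies to remaining records with region = 'south'
  - 1 records: 3 × 1.2 = 3.6
Step 3: Other records unchanged: 127
Step 4: Final sum = 144.0 + 3.6 + 127 = 274.6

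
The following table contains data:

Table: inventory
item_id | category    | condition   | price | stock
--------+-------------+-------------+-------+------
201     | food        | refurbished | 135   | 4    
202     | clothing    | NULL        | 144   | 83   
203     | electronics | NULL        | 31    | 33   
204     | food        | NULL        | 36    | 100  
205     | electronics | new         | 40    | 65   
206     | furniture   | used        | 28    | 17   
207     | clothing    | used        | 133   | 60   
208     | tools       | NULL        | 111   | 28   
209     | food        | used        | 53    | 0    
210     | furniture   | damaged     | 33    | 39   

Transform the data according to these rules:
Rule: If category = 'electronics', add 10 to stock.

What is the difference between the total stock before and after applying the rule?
20

Step 1: Original sum of stock = 429
Step 2: 2 records have category = 'electronics'
Step 3: Each affected record changes by 10
Step 4: Total change = 2 × 10 = 20
Step 5: New sum = 429 + 20 = 449
Step 6: Difference = |449 - 429| = 20
        (Sum increased by 20)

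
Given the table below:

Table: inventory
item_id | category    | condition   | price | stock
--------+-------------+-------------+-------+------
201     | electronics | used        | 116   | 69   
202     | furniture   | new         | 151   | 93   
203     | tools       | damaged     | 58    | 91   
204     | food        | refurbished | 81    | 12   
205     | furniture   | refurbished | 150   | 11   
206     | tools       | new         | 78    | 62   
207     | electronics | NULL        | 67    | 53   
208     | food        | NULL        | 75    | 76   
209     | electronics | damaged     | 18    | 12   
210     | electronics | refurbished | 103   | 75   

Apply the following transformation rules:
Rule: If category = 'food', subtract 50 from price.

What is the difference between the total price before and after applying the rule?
100

Step 1: Original sum of price = 897
Step 2: 2 records have category = 'food'
Step 3: Each affected record changes by -50
Step 4: Total change = 2 × -50 = -100
Step 5: New sum = 897 + -100 = 797
Step 6: Difference = |797 - 897| = 100
        (Sum decreased by 100)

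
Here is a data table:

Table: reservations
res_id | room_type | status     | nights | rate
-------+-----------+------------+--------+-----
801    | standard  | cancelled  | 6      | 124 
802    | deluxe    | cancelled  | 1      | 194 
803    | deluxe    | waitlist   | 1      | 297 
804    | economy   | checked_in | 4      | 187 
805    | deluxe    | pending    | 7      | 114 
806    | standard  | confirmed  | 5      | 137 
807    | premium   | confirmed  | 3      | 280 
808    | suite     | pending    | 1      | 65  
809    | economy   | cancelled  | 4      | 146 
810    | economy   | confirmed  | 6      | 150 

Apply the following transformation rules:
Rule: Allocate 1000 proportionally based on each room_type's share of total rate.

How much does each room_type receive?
deluxe: 357.14, economy: 285.12, premium: 165.29, standard: 154.07, suite: 38.37

Step 1: Calculate total rate = 1694
Step 2: Calculate each room_type's proportion:
  deluxe: 605/1694 = 35.71% → 357.14
  economy: 483/1694 = 28.51% → 285.12
  premium: 280/1694 = 16.53% → 165.29
  standard: 261/1694 = 15.41% → 154.07
  suite: 65/1694 = 3.84% → 38.37
Step 3: Verify: sum of allocations ≈ 1000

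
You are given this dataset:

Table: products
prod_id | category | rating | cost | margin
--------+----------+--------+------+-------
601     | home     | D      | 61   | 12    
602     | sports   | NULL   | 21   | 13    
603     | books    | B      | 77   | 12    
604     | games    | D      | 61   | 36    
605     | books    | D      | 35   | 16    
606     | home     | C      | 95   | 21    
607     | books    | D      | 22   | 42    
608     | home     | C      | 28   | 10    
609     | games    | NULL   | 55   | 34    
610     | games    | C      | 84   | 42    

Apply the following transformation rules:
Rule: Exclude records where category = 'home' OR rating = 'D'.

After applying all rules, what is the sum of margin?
101

Step 1: Find records where category = 'home' OR rating = 'D'
Step 2: 6 records match, summing to 137
Step 3: Original sum: 238
Step 4: Remaining sum = 238 - 137 = 101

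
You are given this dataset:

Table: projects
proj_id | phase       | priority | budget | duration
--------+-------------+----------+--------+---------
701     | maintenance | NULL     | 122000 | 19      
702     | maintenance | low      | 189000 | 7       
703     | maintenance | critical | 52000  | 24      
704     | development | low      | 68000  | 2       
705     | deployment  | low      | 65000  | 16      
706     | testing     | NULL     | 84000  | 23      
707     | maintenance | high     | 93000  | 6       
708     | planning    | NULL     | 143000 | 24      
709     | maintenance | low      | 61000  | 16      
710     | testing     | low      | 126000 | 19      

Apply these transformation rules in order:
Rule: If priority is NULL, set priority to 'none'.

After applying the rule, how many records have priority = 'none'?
3

Step 1: Count records where priority IS NULL
Step 2: Found 3 records with NULL priority
Step 3: These records will have priority set to 'none'
Step 4: Records already having priority = 'none': 0
Step 5: Answer: 3 + 0 = 3 records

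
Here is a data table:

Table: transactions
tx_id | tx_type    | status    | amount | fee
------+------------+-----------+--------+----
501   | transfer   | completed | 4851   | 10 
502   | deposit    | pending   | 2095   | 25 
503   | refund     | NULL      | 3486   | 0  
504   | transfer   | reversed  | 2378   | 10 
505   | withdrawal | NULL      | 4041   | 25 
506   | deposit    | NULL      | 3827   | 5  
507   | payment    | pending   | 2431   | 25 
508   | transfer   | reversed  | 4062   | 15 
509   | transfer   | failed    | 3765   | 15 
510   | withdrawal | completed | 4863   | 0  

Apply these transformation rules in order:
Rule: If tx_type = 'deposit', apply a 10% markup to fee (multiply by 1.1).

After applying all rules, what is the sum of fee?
133.0

Step 1: Records with tx_type = 'deposit' have total fee = 30
Step 2: Apply multiplier: 30 × 1.1 = 33.0
Step 3: Other records total: 100
Step 4: Final sum = 33.0 + 100 = 133.0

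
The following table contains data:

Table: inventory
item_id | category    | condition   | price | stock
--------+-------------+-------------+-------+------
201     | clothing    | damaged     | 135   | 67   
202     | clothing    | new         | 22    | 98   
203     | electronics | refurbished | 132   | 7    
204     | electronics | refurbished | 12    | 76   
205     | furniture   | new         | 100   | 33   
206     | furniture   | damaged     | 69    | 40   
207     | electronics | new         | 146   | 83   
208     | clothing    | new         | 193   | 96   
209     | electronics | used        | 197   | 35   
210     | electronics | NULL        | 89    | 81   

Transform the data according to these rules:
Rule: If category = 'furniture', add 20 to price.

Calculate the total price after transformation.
1135

Step 1: Count records where category = 'furniture': 2
Step 2: Total bonus added: 2 × 20 = 40
Step 3: Original sum of price: 1095
Step 4: Final sum = 1095 + 40 = 1135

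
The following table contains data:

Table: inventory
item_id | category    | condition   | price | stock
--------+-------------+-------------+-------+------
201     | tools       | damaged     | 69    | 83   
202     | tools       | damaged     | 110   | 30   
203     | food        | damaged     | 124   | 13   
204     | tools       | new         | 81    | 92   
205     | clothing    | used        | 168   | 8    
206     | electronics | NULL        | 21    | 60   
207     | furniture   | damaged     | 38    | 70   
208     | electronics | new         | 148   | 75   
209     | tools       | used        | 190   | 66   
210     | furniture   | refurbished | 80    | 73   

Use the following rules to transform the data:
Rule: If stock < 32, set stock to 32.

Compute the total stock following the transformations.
615

Step 1: 3 records have stock < 32
Step 2: These records originally summed to 51
Step 3: After setting to minimum: 3 × 32 = 96
Step 4: Unaffected records sum: 519
Step 5: Final sum = 96 + 519 = 615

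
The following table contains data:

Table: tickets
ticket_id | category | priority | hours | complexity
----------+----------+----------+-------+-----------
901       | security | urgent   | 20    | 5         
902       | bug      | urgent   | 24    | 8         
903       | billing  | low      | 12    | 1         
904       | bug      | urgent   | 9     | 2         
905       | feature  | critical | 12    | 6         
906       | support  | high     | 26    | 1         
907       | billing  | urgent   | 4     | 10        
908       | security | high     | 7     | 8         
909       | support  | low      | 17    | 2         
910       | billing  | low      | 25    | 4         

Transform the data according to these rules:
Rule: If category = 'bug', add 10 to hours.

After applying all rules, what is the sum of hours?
176

Step 1: Count records where category = 'bug': 2
Step 2: Total bonus added: 2 × 10 = 20
Step 3: Original sum of hours: 156
Step 4: Final sum = 156 + 20 = 176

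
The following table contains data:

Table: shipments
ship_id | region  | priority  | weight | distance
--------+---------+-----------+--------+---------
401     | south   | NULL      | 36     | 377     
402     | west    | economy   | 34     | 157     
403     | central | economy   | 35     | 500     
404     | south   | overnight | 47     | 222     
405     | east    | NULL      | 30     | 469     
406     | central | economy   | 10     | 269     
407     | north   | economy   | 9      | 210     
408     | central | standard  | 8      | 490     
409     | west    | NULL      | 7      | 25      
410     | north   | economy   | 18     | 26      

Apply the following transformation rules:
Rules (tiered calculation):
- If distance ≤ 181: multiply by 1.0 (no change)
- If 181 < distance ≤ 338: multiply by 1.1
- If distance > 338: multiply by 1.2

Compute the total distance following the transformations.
3182.3

Step 1: Tier 1 (distance ≤ 181): 3 records, sum = 208 × 1.0 = 208.0
Step 2: Tier 2 (181 < distance ≤ 338): 3 records, sum = 701 × 1.1 = 771.1
Step 3: Tier 3 (distance > 338): 4 records, sum = 1836 × 1.2 = 2203.2
Step 4: Final sum = 208.0 + 771.1 + 2203.2 = 3182.3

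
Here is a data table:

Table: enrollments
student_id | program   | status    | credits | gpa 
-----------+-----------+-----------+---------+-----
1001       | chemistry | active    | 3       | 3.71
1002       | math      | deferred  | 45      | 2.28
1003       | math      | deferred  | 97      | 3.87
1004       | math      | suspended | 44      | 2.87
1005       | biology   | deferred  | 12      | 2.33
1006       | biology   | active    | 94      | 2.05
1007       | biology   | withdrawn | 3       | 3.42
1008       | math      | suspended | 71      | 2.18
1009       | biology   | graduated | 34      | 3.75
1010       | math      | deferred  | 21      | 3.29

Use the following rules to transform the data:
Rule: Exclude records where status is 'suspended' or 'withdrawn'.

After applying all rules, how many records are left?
7

Step 1: Count records to exclude
  - 2 (suspended) + 1 (withdrawn) = 3 records
Step 2: Total records: 10
Step 3: Remaining = 10 - 3 = 7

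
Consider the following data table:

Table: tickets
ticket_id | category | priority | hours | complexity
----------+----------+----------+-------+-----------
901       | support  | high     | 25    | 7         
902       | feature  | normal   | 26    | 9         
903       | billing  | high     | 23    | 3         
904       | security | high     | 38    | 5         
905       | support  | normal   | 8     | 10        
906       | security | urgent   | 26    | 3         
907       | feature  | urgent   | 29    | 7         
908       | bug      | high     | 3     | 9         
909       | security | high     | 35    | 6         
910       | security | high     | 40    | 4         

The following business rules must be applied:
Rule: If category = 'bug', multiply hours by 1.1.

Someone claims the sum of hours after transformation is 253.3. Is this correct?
Yes, the result is correct.

Step 1: Calculate the correct sum after transformation
Step 2: Apply multiplier 1.1 to records where category = 'bug'
Step 3: Correct result = 253.3
Step 4: Claimed result = 253.3
Step 5: 253.3 = 253.3 ✓
Conclusion: The claimed result is correct.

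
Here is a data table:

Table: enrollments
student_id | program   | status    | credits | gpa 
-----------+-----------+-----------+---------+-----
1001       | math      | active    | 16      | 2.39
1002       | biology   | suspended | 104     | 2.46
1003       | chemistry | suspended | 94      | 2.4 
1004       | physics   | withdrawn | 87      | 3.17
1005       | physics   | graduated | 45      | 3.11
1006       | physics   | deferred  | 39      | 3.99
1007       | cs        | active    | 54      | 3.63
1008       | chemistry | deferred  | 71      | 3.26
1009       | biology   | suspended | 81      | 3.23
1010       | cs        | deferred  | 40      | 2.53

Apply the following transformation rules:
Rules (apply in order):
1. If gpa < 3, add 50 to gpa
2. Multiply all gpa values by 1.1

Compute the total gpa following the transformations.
253.19

Step 1: Apply Rule 1 - Add 50 to records with gpa < 3
  - 4 records affected: 9.78 + (4 × 50) = 209.78
  - Unaffected records: 20.39
  - Sum after Rule 1: 230.17
Step 2: Apply Rule 2 - Multiply all by 1.1
  - 230.17 × 1.1 = 253.19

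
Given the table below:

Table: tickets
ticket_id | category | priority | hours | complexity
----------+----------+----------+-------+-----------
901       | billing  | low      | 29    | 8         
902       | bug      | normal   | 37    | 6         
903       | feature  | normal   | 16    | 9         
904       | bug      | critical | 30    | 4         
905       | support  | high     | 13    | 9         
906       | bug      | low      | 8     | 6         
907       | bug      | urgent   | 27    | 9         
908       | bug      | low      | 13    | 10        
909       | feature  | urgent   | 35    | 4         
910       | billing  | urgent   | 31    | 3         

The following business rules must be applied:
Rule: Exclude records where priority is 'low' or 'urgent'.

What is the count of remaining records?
4

Step 1: Count records to exclude
  - 3 (low) + 3 (urgent) = 6 records
Step 2: Total records: 10
Step 3: Remaining = 10 - 6 = 4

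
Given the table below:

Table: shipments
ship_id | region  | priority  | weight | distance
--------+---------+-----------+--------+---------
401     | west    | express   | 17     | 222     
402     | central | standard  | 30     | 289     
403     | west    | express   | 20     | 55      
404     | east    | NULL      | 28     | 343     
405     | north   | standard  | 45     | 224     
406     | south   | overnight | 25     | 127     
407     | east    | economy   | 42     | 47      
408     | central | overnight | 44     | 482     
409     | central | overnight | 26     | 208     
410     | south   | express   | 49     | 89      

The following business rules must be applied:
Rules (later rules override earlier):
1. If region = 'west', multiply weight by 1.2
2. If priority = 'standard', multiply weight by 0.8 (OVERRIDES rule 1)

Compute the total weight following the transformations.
318.4

Step 1: Rule 2 takes priority for records with priority = 'standard'
  - 2 records: 75 × 0.8 = 60.0
Step 2: Rule 1 applies to remaining records with region = 'west'
  - 2 records: 37 × 1.2 = 44.4
Step 3: Other records unchanged: 214
Step 4: Final sum = 60.0 + 44.4 + 214 = 318.4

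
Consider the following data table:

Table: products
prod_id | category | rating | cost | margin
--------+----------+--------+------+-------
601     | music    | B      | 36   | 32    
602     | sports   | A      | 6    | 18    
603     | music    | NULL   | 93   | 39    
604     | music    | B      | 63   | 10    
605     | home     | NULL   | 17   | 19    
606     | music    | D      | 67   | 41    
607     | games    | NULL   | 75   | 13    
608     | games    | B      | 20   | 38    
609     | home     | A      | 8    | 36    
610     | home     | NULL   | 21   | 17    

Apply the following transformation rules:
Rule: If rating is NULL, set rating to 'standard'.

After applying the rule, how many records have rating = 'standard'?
4

Step 1: Count records where rating IS NULL
Step 2: Found 4 records with NULL rating
Step 3: These records will have rating set to 'standard'
Step 4: Records already having rating = 'standard': 0
Step 5: Answer: 4 + 0 = 4 records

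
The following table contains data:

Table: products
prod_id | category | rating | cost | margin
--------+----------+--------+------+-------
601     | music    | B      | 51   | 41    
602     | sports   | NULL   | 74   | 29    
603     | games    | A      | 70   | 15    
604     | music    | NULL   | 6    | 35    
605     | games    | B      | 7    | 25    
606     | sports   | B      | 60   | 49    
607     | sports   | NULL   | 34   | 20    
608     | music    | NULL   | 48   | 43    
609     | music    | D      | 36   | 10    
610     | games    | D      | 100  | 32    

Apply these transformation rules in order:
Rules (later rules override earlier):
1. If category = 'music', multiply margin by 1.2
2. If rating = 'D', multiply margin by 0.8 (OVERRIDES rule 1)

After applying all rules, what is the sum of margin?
314.4

Step 1: Rule 2 takes priority for records with rating = 'D'
  - 2 records: 42 × 0.8 = 33.6
Step 2: Rule 1 applies to remaining records with category = 'music'
  - 3 records: 119 × 1.2 = 142.8
Step 3: Other records unchanged: 138
Step 4: Final sum = 33.6 + 142.8 + 138 = 314.4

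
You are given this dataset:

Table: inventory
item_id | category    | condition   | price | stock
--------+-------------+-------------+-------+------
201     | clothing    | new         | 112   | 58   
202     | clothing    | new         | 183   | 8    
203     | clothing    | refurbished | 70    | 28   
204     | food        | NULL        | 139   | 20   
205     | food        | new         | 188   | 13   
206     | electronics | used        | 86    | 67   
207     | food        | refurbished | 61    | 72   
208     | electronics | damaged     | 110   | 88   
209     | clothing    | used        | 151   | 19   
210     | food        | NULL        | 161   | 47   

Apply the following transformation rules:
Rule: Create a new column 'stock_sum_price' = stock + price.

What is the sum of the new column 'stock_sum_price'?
1681

Step 1: For each record, compute stock + price
Example calculations:
  58 + 112 = 170
  8 + 183 = 191
  28 + 70 = 98
  ...
Step 2: Sum all derived values
Step 3: Total = 1681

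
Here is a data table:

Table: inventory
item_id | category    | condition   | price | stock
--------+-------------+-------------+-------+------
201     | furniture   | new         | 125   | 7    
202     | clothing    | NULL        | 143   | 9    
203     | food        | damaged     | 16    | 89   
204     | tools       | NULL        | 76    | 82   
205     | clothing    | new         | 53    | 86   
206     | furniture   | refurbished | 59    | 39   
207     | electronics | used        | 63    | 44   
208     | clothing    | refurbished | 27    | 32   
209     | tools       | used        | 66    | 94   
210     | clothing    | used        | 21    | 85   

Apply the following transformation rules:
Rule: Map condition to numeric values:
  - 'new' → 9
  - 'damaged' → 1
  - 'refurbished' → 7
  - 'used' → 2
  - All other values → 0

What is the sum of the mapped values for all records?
39

Step 1: Apply mapping to each record
Step 2: Count by status:
  'new': 2 records × 9 = 18
  'damaged': 1 records × 1 = 1
  'refurbished': 2 records × 7 = 14
  'used': 3 records × 2 = 6
Step 3: Sum all mapped values = 39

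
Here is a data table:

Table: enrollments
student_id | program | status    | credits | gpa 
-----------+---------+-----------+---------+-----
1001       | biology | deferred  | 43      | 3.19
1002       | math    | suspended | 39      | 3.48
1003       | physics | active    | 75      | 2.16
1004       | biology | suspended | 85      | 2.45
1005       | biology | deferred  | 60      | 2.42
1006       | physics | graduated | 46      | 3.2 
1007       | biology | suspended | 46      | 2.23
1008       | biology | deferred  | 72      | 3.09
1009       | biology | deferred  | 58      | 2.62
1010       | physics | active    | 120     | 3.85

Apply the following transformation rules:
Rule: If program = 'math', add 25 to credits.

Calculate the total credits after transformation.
669

Step 1: Count records where program = 'math': 1
Step 2: Total bonus added: 1 × 25 = 25
Step 3: Original sum of credits: 644
Step 4: Final sum = 644 + 25 = 669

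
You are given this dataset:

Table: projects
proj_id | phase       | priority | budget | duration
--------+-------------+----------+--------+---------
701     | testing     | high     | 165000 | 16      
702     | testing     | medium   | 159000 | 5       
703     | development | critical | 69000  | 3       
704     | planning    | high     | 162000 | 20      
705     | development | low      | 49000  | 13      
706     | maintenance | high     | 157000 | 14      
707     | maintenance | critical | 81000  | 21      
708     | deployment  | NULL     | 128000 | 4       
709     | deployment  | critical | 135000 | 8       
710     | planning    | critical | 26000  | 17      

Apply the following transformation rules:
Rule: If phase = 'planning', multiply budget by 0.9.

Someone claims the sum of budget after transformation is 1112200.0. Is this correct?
Yes, the result is correct.

Step 1: Calculate the correct sum after transformation
Step 2: Apply multiplier 0.9 to records where phase = 'planning'
Step 3: Correct result = 1112200.0
Step 4: Claimed result = 1112200.0
Step 5: 1112200.0 = 1112200.0 ✓
Conclusion: The claimed result is correct.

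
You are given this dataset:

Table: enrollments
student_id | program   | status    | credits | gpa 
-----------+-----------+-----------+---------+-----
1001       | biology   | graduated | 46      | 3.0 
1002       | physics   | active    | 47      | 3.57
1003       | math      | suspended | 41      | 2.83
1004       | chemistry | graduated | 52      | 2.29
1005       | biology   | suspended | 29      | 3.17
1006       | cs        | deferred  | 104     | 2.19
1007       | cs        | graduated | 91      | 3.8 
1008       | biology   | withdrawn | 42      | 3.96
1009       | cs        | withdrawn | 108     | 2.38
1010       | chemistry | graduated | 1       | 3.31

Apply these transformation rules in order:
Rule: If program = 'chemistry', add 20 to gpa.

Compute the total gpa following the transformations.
70.5

Step 1: Count records where program = 'chemistry': 2
Step 2: Total bonus added: 2 × 20 = 40
Step 3: Original sum of gpa: 30.5
Step 4: Final sum = 30.5 + 40 = 70.5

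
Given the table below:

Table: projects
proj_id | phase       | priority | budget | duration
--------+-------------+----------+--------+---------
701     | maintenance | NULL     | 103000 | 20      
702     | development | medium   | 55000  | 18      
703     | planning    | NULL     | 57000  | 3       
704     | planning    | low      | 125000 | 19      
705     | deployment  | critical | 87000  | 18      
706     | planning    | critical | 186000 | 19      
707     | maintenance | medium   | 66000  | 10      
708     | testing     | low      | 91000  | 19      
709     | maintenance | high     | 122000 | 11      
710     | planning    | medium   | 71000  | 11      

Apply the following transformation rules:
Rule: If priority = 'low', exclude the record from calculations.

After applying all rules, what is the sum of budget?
747000

Step 1: Identify records where priority = 'low'
Step 2: The excluded records sum to 216000
Step 3: Original total budget = 963000
Step 4: Remaining total = 963000 - 216000 = 747000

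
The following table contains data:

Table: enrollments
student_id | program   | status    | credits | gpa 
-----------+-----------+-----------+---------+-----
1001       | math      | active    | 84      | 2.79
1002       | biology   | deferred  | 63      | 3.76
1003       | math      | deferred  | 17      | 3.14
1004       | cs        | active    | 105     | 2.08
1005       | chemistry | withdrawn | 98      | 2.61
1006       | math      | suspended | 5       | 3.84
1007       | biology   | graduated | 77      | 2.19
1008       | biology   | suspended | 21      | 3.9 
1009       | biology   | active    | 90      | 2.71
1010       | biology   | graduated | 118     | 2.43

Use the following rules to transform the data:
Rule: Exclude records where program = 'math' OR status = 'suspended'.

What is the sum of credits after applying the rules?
551

Step 1: Find records where program = 'math' OR status = 'suspended'
Step 2: 4 records match, summing to 127
Step 3: Original sum: 678
Step 4: Remaining sum = 678 - 127 = 551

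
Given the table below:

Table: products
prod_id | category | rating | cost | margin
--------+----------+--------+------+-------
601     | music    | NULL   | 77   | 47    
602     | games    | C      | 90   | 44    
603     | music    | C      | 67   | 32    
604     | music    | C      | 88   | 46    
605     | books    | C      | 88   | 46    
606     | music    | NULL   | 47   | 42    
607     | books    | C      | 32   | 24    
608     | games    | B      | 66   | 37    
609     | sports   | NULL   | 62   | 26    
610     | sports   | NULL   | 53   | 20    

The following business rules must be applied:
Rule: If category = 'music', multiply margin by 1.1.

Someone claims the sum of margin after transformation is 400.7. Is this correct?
No, the correct result is 380.7.

Step 1: Calculate the correct sum after transformation
Step 2: Apply multiplier 1.1 to records where category = 'music'
Step 3: Correct result = 380.7
Step 4: Claimed result = 400.7
Step 5: 380.7 ≠ 400.7
Conclusion: The claimed result is incorrect. The correct answer is 380.7.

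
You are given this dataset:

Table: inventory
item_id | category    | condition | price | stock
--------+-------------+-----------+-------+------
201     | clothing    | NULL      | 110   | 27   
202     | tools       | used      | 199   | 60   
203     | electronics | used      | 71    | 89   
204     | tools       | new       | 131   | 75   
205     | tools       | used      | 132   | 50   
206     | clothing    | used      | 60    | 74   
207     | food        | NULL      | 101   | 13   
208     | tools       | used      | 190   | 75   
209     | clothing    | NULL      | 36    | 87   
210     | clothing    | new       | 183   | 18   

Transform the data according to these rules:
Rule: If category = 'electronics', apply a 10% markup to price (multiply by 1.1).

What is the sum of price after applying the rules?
1220.1

Step 1: Records with category = 'electronics' have total price = 71
Step 2: Apply multiplier: 71 × 1.1 = 78.1
Step 3: Other records total: 1142
Step 4: Final sum = 78.1 + 1142 = 1220.1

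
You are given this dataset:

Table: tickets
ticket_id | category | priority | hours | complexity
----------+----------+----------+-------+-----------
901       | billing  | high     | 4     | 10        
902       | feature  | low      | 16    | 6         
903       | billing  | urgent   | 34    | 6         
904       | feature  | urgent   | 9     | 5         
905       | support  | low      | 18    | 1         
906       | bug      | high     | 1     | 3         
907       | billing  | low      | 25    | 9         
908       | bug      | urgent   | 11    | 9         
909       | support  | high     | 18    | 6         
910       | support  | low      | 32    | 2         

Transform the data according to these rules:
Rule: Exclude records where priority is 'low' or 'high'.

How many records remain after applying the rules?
3

Step 1: Count records to exclude
  - 4 (low) + 3 (high) = 7 records
Step 2: Total records: 10
Step 3: Remaining = 10 - 7 = 3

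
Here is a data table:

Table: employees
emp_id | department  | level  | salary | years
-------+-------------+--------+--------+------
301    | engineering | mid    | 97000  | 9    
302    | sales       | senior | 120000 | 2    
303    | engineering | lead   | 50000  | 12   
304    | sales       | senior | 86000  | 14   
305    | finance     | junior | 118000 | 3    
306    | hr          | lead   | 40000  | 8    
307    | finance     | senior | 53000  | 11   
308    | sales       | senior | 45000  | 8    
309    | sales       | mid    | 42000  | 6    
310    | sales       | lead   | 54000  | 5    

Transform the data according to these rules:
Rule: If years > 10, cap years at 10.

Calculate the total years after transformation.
71

Step 1: 3 records have years > 10
Step 2: These records originally summed to 37
Step 3: After capping: 3 × 10 = 30
Step 4: Unaffected records sum: 41
Step 5: Final sum = 30 + 41 = 71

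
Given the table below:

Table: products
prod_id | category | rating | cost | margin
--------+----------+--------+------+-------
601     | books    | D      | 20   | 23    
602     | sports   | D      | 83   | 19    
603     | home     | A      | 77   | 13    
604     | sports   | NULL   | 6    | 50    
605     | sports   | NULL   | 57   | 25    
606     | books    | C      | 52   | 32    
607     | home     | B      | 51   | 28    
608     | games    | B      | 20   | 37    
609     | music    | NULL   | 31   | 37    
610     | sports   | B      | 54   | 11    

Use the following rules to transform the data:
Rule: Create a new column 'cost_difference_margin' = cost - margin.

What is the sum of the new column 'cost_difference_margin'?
176

Step 1: For each record, compute cost - margin
Example calculations:
  20 - 23 = -3
  83 - 19 = 64
  77 - 13 = 64
  ...
Step 2: Sum all derived values
Step 3: Total = 176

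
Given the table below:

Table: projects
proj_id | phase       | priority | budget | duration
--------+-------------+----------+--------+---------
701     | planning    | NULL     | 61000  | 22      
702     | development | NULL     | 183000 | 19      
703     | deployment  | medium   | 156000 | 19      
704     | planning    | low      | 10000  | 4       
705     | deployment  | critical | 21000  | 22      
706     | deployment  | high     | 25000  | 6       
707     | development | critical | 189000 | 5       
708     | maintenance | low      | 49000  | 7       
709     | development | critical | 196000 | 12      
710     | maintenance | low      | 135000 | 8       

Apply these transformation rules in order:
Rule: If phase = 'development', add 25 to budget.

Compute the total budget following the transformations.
1025075

Step 1: Count records where phase = 'development': 3
Step 2: Total bonus added: 3 × 25 = 75
Step 3: Original sum of budget: 1025000
Step 4: Final sum = 1025000 + 75 = 1025075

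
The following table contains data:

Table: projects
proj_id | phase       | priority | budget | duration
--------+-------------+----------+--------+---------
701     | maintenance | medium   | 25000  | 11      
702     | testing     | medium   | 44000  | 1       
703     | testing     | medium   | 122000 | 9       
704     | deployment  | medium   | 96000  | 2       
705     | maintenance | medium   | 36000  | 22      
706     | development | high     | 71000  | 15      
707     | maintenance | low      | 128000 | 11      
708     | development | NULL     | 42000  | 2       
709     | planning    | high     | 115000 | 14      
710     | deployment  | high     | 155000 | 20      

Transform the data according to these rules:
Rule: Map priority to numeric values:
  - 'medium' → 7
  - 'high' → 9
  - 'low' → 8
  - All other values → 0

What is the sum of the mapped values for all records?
70

Step 1: Apply mapping to each record
Step 2: Count by status:
  'medium': 5 records × 7 = 35
  'high': 3 records × 9 = 27
  'low': 1 records × 8 = 8
Step 3: Sum all mapped values = 70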